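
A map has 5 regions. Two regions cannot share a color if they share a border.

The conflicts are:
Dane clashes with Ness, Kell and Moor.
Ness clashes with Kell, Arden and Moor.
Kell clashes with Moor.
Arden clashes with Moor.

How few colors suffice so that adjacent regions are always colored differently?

Dane, Ness, Kell, Moor pairwise conflict, so at least 4 colors are needed.
4 colors suffice: Dane=4, Ness=2, Kell=3, Arden=3, Moor=1. Every pair that conflicts lands in different colors.

4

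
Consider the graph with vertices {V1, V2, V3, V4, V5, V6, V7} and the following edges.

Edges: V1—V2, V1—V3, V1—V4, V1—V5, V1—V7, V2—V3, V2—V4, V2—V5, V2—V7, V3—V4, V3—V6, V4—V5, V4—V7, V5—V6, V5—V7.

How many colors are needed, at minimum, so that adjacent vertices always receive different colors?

V1, V2, V4, V5, V7 are pairwise adjacent (a clique of size 5), so at least 5 colors are needed.
5 colors suffice: V1=R, V2=G, V3=B, V4=Y, V5=B, V6=R, V7=P. No two adjacent vertices share a color.

5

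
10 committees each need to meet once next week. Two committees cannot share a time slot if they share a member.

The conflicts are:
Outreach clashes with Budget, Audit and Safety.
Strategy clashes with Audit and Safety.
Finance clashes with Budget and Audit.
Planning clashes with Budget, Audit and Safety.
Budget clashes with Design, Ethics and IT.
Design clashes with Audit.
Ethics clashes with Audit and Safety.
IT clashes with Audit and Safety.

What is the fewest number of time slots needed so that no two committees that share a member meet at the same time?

Budget and IT conflict, so at least 2 time slots are needed.
Using 2 time slots: Outreach=2, Strategy=2, Finance=2, Planning=2, Budget=1, Design=2, Ethics=2, IT=2, Audit=1, Safety=1. Every pair that conflicts lands in different time slots.

2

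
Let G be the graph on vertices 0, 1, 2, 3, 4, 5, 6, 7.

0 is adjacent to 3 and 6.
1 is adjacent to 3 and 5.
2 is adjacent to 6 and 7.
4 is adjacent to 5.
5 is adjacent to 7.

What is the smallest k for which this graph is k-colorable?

The cycle 3-0-6-2-7-5-1-3 has odd length 7, so it cannot be 2-colored; at least 3 colors are needed.
3 colors suffice: color a → {0, 2, 5}; color b → {1, 4, 6, 7}; color c → {3}. Each edge has distinct colors on its endpoints.

3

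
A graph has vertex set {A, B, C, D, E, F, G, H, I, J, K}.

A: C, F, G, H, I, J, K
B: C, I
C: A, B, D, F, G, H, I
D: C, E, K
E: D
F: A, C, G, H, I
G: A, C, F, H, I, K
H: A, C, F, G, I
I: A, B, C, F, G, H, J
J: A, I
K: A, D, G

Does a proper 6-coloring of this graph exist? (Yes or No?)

Yes

The chromatic number is 6. A, C, F, G, H, I form a clique, so at least 6 colors are needed.
A valid assignment using 6 colors: A=3, B=3, C=2, D=3, E=1, F=5, G=4, H=6, I=1, J=2, K=1.
That is already a proper 6-coloring.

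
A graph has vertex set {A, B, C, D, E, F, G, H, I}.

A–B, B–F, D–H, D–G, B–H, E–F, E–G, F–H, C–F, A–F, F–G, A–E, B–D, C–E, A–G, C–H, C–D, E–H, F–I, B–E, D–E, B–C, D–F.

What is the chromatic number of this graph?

6

B, C, D, E, F, H are pairwise adjacent (a clique of size 6), so at least 6 colors are needed.
6 colors suffice: color 1 → {F}; color 2 → {E, I}; color 3 → {A, D}; color 4 → {B, G}; color 5 → {C}; color 6 → {H}. Every edge joins two different colors.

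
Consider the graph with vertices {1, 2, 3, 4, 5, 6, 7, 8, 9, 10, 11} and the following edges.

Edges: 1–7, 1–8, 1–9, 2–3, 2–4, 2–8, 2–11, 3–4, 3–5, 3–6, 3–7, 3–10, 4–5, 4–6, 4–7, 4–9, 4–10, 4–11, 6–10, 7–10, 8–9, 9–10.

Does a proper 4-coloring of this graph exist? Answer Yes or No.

The chromatic number is 4. 3, 4, 7, 10 form a clique, so at least 4 colors are needed.
4 colors suffice: 1=c, 2=c, 3=b, 4=a, 5=c, 6=d, 7=d, 8=a, 9=b, 10=c, 11=b.
That is already a proper 4-coloring.

Yes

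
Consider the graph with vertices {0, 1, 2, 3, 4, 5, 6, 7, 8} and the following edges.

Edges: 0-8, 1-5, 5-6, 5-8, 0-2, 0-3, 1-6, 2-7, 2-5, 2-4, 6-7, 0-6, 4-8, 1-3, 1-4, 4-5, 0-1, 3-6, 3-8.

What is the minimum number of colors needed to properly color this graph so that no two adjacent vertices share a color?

0, 1, 3, 6 form a clique, so at least 4 colors are needed.
4 colors suffice: 0=green, 1=red, 2=red, 3=yellow, 4=blue, 5=green, 6=blue, 7=green, 8=red. Each edge has distinct colors on its endpoints.

4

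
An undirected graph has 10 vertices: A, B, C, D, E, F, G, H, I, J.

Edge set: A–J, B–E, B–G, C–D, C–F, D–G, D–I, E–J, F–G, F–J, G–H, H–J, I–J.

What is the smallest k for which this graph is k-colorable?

The cycle E-J-F-G-B-E has odd length 5, so it cannot be 2-colored; at least 3 colors are needed.
3 colors suffice: color 1 → {C, G, J}; color 2 → {A, B, D, F, H}; color 3 → {E, I}. No two adjacent vertices share a color.

3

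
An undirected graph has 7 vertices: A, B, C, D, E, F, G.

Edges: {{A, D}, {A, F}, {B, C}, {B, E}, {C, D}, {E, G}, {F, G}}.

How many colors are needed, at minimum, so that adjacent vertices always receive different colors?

3

The cycle G-F-A-D-C-B-E-G has odd length 7, so it cannot be 2-colored; at least 3 colors are needed.
A valid assignment using 3 colors: A=blue, B=green, C=blue, D=red, E=red, F=red, G=blue. Every edge joins two different colors.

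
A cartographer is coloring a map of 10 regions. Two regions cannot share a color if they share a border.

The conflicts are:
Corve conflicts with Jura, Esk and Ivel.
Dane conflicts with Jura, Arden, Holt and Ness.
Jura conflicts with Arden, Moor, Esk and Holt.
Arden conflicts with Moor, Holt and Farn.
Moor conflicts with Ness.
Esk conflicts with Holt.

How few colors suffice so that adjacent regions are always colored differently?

4

Dane, Jura, Arden, Holt are mutually in conflict, so at least 4 colors are needed.
A valid assignment using 4 colors: Corve=3, Dane=4, Jura=1, Arden=2, Moor=3, Esk=2, Holt=3, Ness=1, Farn=1, Ivel=1. No two conflicting regions share a color.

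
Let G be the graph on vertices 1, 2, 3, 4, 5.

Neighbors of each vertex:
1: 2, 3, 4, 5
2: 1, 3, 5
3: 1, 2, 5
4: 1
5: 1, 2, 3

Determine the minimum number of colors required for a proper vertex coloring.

4

1, 2, 3, 5 are pairwise adjacent (a clique of size 4), so at least 4 colors are needed.
One proper 4-coloring: 1=a, 2=b, 3=c, 4=b, 5=d. Each edge has distinct colors on its endpoints.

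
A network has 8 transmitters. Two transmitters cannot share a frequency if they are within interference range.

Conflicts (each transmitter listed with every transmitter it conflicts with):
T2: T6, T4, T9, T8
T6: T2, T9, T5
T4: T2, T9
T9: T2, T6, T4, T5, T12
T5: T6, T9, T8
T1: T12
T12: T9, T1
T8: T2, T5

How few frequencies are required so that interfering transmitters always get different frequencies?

3

T2, T4, T9 all conflict with each other, so at least 3 frequencies are needed.
3 frequencies suffice: frequency 1 → {T9, T1, T8}; frequency 2 → {T2, T5, T12}; frequency 3 → {T6, T4}. Every pair that conflicts lands in different frequencies.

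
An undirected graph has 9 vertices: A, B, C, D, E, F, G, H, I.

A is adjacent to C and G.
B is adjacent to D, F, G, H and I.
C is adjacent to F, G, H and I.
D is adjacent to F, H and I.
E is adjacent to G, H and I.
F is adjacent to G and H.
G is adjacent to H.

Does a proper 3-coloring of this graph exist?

B, F, G, H are pairwise adjacent (a clique of size 4), so at least 4 colors are needed.
So 3 colors are not enough.

No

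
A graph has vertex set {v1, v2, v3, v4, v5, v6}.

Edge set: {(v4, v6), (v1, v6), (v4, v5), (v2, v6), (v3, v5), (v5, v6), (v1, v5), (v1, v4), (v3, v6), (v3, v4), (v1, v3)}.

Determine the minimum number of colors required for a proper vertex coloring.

5

v1, v3, v4, v5, v6 are pairwise adjacent (a clique of size 5), so at least 5 colors are needed.
5 colors suffice: v1=green, v2=blue, v3=yellow, v4=blue, v5=purple, v6=red. No two adjacent vertices share a color.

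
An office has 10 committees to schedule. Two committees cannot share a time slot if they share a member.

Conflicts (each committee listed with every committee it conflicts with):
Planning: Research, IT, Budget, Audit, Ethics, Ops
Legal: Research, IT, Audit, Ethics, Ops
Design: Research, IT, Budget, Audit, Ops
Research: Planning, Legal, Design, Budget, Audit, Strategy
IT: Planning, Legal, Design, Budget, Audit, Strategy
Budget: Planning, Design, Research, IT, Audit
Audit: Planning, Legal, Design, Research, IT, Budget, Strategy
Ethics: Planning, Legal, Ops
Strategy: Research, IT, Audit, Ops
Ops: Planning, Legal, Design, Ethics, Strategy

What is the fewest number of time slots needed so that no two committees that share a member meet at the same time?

4

Design, IT, Budget, Audit are mutually in conflict, so at least 4 time slots are needed.
4 time slots suffice: time slot 1 → {Audit, Ops}; time slot 2 → {Research, IT, Ethics}; time slot 3 → {Planning, Legal, Design, Strategy}; time slot 4 → {Budget}. No two conflicting committees share a time slot.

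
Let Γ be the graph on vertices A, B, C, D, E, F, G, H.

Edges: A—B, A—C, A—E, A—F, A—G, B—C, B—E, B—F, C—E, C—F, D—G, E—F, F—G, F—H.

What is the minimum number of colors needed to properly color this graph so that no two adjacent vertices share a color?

5

A, B, C, E, F are pairwise adjacent (a clique of size 5), so at least 5 colors are needed.
One proper 5-coloring: A=blue, B=yellow, C=green, D=red, E=purple, F=red, G=green, H=blue. No two adjacent vertices share a color.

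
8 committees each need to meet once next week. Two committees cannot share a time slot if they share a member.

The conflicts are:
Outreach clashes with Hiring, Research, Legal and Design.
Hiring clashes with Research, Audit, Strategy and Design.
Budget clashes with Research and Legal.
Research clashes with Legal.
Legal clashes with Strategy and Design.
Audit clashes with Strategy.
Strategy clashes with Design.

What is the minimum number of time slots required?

Outreach, Hiring, Design are mutually in conflict, so at least 3 time slots are needed.
3 time slots suffice: Outreach=3, Hiring=1, Budget=3, Research=2, Legal=1, Audit=2, Strategy=3, Design=2. Every pair that conflicts lands in different time slots.

3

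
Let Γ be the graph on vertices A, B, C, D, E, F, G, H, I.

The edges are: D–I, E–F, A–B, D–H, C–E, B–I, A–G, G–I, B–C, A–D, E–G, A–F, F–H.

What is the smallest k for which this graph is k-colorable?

The cycle C-B-I-G-E-C has odd length 5, so it cannot be 2-colored; at least 3 colors are needed.
3 colors suffice: A=1, B=2, C=3, D=2, E=1, F=2, G=2, H=1, I=1. No two adjacent vertices share a color.

3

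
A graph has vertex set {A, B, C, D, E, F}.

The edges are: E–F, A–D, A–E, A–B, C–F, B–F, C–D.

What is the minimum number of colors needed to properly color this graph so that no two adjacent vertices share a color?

3

The cycle D-A-B-F-C-D has odd length 5, so it cannot be 2-colored; at least 3 colors are needed.
3 colors suffice: color 1 → {A, F}; color 2 → {B, D, E}; color 3 → {C}. No two adjacent vertices share a color.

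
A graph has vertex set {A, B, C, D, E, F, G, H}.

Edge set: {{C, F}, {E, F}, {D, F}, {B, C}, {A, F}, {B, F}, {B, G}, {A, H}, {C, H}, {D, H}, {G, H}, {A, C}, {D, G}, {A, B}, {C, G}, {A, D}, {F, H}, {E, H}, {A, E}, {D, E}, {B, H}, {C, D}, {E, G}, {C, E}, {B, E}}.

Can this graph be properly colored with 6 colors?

The chromatic number is 6. A, B, C, E, F, H are pairwise adjacent (a clique of size 6), so at least 6 colors are needed.
A valid assignment using 6 colors: A=6, B=4, C=2, D=4, E=1, F=5, G=5, H=3.
That is already a proper 6-coloring.

Yes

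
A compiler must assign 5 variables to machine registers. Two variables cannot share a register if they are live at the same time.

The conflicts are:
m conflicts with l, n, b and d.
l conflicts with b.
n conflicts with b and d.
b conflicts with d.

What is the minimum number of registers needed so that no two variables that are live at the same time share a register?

4

m, n, b, d are mutually in conflict, so at least 4 registers are needed.
4 registers suffice: register 1 → {m}; register 2 → {b}; register 3 → {l, n}; register 4 → {d}. Every pair that conflicts lands in different registers.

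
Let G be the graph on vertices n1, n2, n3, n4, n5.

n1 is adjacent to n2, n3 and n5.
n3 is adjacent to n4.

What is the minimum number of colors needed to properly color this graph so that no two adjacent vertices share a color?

n1 and n3 are adjacent, so at least 2 colors are needed.
2 colors suffice: color red → {n1, n4}; color blue → {n2, n3, n5}. No two adjacent vertices share a color.

2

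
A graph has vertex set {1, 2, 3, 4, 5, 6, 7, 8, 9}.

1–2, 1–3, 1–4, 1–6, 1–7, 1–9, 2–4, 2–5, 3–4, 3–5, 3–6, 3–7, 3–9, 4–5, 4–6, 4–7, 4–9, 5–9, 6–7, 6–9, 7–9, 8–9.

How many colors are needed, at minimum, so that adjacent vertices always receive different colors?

6

1, 3, 4, 6, 7, 9 form a clique, so at least 6 colors are needed.
6 colors suffice: color red → {4, 8}; color blue → {2, 9}; color green → {3}; color yellow → {1, 5}; color purple → {6}; color orange → {7}. Every edge joins two different colors.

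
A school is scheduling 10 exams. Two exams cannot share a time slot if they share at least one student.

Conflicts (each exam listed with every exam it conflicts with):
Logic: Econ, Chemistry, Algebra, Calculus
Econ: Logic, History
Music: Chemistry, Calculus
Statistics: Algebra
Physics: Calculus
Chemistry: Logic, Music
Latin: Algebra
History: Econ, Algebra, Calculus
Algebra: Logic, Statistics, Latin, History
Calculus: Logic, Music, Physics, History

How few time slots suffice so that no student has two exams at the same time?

2

Latin and Algebra conflict, so at least 2 time slots are needed.
Using 2 time slots: Logic=2, Econ=1, Music=2, Statistics=2, Physics=2, Chemistry=1, Latin=2, History=2, Algebra=1, Calculus=1. Every pair that conflicts lands in different time slots.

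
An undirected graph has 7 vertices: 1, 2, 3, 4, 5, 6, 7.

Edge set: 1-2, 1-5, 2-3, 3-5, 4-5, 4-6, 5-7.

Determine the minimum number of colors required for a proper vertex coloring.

2

1 and 5 are adjacent, so at least 2 colors are needed.
One proper 2-coloring: 1=b, 2=a, 3=b, 4=b, 5=a, 6=a, 7=b. Each edge has distinct colors on its endpoints.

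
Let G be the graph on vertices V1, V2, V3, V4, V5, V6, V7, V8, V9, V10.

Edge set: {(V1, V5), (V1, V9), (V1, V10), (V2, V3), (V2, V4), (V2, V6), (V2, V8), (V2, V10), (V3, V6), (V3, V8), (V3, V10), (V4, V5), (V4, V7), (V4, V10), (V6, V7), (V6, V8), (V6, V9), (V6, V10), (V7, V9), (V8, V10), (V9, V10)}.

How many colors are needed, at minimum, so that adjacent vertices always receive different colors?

V2, V3, V6, V8, V10 are mutually adjacent (a clique of size 5), so at least 5 colors are needed.
5 colors suffice: color R → {V5, V7, V10}; color B → {V1, V4, V6}; color G → {V2, V9}; color Y → {V8}; color P → {V3}. No two adjacent vertices share a color.

5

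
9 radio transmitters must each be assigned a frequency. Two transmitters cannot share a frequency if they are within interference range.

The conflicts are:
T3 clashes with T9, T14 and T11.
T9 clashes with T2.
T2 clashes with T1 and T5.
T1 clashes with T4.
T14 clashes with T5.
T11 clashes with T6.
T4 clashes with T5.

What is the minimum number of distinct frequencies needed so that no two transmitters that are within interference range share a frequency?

The cycle T2-T9-T3-T14-T5-T2 has odd length 5, so it cannot be 2-colored; at least 3 frequencies are needed.
Using 3 frequencies: T3=1, T9=3, T2=2, T1=1, T14=2, T11=2, T4=2, T5=1, T6=1. Every pair that conflicts lands in different frequencies.

3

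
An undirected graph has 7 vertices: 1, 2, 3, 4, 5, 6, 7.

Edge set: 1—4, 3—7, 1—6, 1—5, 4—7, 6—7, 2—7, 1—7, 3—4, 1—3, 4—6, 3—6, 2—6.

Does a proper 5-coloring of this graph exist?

The chromatic number is 5. 1, 3, 4, 6, 7 form a clique, so at least 5 colors are needed.
A valid assignment using 5 colors: 1=green, 2=green, 3=yellow, 4=purple, 5=red, 6=red, 7=blue.
That is already a proper 5-coloring.

Yes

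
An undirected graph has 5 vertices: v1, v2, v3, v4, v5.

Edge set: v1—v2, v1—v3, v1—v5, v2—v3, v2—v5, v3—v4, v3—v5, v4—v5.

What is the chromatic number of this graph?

v1, v2, v3, v5 are mutually adjacent (a clique of size 4), so at least 4 colors are needed.
One proper 4-coloring: v1=3, v2=4, v3=2, v4=3, v5=1. Every edge joins two different colors.

4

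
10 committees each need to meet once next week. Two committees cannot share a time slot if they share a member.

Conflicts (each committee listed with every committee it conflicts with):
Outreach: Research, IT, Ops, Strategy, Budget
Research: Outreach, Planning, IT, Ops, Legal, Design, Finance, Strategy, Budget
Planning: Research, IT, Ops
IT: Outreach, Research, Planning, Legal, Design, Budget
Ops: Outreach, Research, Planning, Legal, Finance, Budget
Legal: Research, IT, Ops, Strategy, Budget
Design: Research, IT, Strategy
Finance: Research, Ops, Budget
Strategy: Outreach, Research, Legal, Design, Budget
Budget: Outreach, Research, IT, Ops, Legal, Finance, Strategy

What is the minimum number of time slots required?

Research, Legal, Strategy, Budget pairwise conflict, so at least 4 time slots are needed.
A valid assignment using 4 time slots: Outreach=4, Research=1, Planning=2, IT=3, Ops=3, Legal=4, Design=2, Finance=4, Strategy=3, Budget=2. No two conflicting committees share a time slot.

4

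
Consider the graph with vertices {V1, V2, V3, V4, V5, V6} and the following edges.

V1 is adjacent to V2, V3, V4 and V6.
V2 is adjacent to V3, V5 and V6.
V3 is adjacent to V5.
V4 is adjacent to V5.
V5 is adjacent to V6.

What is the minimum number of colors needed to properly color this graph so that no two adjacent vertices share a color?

V1, V2, V3 form a triangle, so at least 3 colors are needed.
3 colors suffice: V1=red, V2=blue, V3=green, V4=blue, V5=red, V6=green. Each edge has distinct colors on its endpoints.

3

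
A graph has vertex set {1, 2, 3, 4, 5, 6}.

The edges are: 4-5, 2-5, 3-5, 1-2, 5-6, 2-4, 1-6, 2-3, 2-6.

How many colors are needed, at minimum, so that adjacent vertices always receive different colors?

3

2, 5, 6 are pairwise adjacent, so at least 3 colors are needed.
One proper 3-coloring: 1=b, 2=a, 3=c, 4=c, 5=b, 6=c. Every edge joins two different colors.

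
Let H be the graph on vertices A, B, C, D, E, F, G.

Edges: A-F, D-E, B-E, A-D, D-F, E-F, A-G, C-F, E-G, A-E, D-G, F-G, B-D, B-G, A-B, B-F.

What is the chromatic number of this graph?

6

A, B, D, E, F, G form a clique, so at least 6 colors are needed.
6 colors suffice: color 1 → {F}; color 2 → {B, C}; color 3 → {G}; color 4 → {A}; color 5 → {E}; color 6 → {D}. Every edge joins two different colors.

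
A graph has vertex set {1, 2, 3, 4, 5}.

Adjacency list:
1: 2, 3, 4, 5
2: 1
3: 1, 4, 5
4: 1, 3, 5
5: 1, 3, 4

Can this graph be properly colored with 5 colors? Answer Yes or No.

Yes

The chromatic number is 4. 1, 3, 4, 5 form a clique, so at least 4 colors are needed.
A valid assignment using 4 colors: 1=a, 2=b, 3=d, 4=b, 5=c.
Since 5 ≥ 4, a proper 5-coloring certainly exists.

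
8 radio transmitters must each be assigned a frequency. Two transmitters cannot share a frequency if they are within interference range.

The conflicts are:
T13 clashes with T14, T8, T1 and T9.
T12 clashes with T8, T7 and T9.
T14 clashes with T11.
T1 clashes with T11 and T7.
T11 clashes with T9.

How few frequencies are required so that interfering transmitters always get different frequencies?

3

The cycle T7-T1-T11-T9-T12-T7 has odd length 5, so it cannot be 2-colored; at least 3 frequencies are needed.
3 frequencies suffice: frequency 1 → {T13, T12, T11}; frequency 2 → {T14, T8, T1, T9}; frequency 3 → {T7}. No two conflicting transmitters share a frequency.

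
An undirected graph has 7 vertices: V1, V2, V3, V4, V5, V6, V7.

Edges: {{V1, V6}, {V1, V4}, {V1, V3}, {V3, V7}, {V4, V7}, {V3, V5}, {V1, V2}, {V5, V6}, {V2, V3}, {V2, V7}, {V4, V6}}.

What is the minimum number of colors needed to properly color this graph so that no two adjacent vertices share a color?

3

V1, V4, V6 form a triangle, so at least 3 colors are needed.
3 colors suffice: V1=red, V2=green, V3=blue, V4=green, V5=red, V6=blue, V7=red. Every edge joins two different colors.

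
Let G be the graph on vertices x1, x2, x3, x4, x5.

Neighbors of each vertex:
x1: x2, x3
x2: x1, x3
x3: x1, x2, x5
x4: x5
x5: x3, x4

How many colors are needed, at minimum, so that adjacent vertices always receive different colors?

x1, x2, x3 are pairwise adjacent, so at least 3 colors are needed.
3 colors suffice: color 1 → {x3, x4}; color 2 → {x2, x5}; color 3 → {x1}. Every edge joins two different colors.

3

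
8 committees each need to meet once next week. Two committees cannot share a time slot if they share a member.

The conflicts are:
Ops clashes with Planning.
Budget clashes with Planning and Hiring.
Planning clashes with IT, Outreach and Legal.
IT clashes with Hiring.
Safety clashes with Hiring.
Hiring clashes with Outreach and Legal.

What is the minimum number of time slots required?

Planning and Legal conflict, so at least 2 time slots are needed.
2 time slots suffice: time slot 1 → {Planning, Hiring}; time slot 2 → {Ops, Budget, IT, Safety, Outreach, Legal}. No two conflicting committees share a time slot.

2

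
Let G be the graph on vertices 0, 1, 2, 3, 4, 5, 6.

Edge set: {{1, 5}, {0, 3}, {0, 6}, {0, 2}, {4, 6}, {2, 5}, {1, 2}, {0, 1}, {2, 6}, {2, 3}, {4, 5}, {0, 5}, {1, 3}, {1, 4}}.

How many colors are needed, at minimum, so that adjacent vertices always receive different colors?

0, 1, 2, 5 are mutually adjacent (a clique of size 4), so at least 4 colors are needed.
4 colors suffice: color red → {0, 4}; color blue → {1, 6}; color green → {2}; color yellow → {3, 5}. Each edge has distinct colors on its endpoints.

4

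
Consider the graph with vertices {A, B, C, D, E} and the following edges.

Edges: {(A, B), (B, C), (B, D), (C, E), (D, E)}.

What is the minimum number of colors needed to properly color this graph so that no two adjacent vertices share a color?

2

A and B are adjacent, so at least 2 colors are needed.
A valid assignment using 2 colors: A=blue, B=red, C=blue, D=blue, E=red. No two adjacent vertices share a color.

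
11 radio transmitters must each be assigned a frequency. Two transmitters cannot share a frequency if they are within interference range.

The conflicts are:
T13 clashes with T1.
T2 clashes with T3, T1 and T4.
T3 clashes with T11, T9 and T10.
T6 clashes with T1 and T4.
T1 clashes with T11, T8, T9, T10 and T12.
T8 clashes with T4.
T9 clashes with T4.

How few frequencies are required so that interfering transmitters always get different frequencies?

T1 and T9 conflict, so at least 2 frequencies are needed.
2 frequencies suffice: frequency 1 → {T3, T1, T4}; frequency 2 → {T13, T2, T6, T11, T8, T9, T10, T12}. No two conflicting transmitters share a frequency.

2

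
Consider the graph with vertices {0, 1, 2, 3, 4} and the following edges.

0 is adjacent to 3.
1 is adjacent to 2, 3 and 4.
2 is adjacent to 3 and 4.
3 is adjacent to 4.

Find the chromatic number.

4

1, 2, 3, 4 are pairwise adjacent (a clique of size 4), so at least 4 colors are needed.
4 colors suffice: color red → {3}; color blue → {0, 4}; color green → {1}; color yellow → {2}. Each edge has distinct colors on its endpoints.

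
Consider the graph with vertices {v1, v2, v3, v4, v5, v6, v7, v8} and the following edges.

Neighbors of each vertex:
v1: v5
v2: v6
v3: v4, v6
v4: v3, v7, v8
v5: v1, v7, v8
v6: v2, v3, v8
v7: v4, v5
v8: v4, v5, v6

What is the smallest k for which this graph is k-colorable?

v4 and v7 are adjacent, so at least 2 colors are needed.
One proper 2-coloring: v1=2, v2=2, v3=2, v4=1, v5=1, v6=1, v7=2, v8=2. No two adjacent vertices share a color.

2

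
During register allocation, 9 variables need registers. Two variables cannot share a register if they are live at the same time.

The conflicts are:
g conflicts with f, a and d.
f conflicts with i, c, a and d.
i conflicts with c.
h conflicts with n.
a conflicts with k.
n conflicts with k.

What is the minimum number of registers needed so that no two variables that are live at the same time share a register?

3

f, i, c all conflict with each other, so at least 3 registers are needed.
3 registers suffice: g=3, f=1, i=3, c=2, h=2, a=2, d=2, n=1, k=3. Each listed conflict is separated.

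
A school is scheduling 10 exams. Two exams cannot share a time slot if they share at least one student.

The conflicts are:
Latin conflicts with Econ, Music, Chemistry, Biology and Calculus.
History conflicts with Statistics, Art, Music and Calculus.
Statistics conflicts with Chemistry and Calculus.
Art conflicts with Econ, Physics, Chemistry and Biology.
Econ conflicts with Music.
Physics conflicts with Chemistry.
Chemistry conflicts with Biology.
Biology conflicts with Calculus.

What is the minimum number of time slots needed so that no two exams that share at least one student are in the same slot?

Art, Chemistry, Biology pairwise conflict, so at least 3 time slots are needed.
A valid assignment using 3 time slots: Latin=1, History=3, Statistics=1, Art=1, Econ=3, Music=2, Physics=3, Chemistry=2, Biology=3, Calculus=2. Every pair that conflicts lands in different time slots.

3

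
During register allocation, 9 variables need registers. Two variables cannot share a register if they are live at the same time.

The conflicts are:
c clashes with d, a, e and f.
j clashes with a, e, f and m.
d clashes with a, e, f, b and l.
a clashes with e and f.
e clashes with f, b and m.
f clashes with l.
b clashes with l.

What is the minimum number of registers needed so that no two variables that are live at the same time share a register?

c, d, a, e, f all conflict with each other, so at least 5 registers are needed.
5 registers suffice: register 1 → {e, l}; register 2 → {j, d}; register 3 → {f, b, m}; register 4 → {a}; register 5 → {c}. Each listed conflict is separated.

5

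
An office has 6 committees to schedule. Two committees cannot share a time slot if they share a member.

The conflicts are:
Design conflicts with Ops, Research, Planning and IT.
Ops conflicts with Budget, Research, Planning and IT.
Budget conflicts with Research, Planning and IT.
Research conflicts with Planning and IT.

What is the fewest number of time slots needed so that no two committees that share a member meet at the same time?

Design, Ops, Research, Planning pairwise conflict, so at least 4 time slots are needed.
4 time slots suffice: time slot 1 → {Research}; time slot 2 → {Ops}; time slot 3 → {Design, Budget}; time slot 4 → {Planning, IT}. Every pair that conflicts lands in different time slots.

4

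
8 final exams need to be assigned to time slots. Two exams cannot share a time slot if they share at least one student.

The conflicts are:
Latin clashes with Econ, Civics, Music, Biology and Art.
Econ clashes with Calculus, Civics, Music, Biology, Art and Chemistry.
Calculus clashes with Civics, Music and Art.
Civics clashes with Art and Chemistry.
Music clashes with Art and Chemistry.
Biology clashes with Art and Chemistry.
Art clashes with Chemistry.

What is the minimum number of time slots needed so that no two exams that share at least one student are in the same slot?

Latin, Econ, Biology, Art are mutually in conflict, so at least 4 time slots are needed.
A valid assignment using 4 time slots: Latin=3, Econ=1, Calculus=3, Civics=4, Music=4, Biology=4, Art=2, Chemistry=3. Each listed conflict is separated.

4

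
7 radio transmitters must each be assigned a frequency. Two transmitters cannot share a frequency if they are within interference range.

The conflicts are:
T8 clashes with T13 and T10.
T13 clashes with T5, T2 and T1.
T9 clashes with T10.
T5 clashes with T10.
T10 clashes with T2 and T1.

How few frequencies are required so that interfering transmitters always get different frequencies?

T13 and T5 conflict, so at least 2 frequencies are needed.
A valid assignment using 2 frequencies: T8=2, T13=1, T9=2, T5=2, T10=1, T2=2, T1=2. Each listed conflict is separated.

2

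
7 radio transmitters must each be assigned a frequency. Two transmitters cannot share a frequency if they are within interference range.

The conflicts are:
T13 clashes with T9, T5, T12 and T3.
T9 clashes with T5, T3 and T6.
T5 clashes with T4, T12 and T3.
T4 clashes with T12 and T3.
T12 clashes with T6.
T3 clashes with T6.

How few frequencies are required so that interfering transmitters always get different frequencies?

T13, T9, T5, T3 are mutually in conflict, so at least 4 frequencies are needed.
4 frequencies suffice: frequency 1 → {T5, T6}; frequency 2 → {T12, T3}; frequency 3 → {T13, T4}; frequency 4 → {T9}. Each listed conflict is separated.

4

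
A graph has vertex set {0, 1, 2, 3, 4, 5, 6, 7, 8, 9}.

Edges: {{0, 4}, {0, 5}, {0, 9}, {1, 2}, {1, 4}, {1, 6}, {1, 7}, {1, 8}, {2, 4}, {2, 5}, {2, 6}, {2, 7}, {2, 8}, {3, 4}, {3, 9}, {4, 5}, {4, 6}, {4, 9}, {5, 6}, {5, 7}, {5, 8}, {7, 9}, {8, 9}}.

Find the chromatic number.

1, 2, 4, 6 are pairwise adjacent (a clique of size 4), so at least 4 colors are needed.
4 colors suffice: color a → {4, 7, 8}; color b → {2, 9}; color c → {1, 3, 5}; color d → {0, 6}. Every edge joins two different colors.

4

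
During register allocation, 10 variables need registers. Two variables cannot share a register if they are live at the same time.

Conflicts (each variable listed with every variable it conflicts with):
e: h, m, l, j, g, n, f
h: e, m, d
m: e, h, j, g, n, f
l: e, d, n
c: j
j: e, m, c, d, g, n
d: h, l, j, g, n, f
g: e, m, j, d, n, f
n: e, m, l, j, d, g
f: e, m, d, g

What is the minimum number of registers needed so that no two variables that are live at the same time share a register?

e, m, j, g, n pairwise conflict, so at least 5 registers are needed.
5 registers suffice: register 1 → {e, c, d}; register 2 → {h, n, f}; register 3 → {l, j}; register 4 → {g}; register 5 → {m}. No two conflicting variables share a register.

5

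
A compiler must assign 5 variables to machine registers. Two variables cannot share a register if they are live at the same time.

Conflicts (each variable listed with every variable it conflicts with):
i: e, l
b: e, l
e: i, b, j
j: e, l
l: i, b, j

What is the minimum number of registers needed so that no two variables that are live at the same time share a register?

i and l conflict, so at least 2 registers are needed.
2 registers suffice: register 1 → {e, l}; register 2 → {i, b, j}. No two conflicting variables share a register.

2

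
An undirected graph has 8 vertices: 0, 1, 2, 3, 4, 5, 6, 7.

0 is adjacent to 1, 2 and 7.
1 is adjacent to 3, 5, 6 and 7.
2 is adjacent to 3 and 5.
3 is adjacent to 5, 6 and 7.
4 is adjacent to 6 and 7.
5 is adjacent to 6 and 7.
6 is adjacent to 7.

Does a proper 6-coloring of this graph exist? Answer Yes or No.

The chromatic number is 5. 1, 3, 5, 6, 7 are mutually adjacent (a clique of size 5), so at least 5 colors are needed.
5 colors suffice: color red → {2, 7}; color blue → {1, 4}; color green → {0, 6}; color yellow → {3}; color purple → {5}.
Since 6 ≥ 5, a proper 6-coloring certainly exists.

Yes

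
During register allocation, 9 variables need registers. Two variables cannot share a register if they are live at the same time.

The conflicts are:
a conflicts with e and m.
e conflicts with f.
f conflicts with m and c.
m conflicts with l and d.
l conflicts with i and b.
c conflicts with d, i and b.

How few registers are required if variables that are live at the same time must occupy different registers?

The cycle m-f-c-b-l-m has odd length 5, so it cannot be 2-colored; at least 3 registers are needed.
3 registers suffice: register 1 → {e, m, c}; register 2 → {a, f, l, d}; register 3 → {i, b}. Every pair that conflicts lands in different registers.

3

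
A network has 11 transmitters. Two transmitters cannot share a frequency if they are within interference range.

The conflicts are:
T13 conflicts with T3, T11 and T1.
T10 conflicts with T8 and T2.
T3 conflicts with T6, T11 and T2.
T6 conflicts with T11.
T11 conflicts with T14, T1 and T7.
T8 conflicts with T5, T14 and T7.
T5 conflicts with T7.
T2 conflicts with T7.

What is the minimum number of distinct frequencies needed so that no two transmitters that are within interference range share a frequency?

T3, T6, T11 pairwise conflict, so at least 3 frequencies are needed.
3 frequencies suffice: T13=3, T10=2, T3=2, T6=3, T11=1, T8=1, T5=3, T14=2, T2=1, T1=2, T7=2. Every pair that conflicts lands in different frequencies.

3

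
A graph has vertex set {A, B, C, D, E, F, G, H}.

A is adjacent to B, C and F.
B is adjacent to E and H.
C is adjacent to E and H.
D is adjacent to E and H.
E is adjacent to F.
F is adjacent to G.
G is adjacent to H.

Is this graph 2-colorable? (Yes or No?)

No

The cycle G-H-D-E-F-G has odd length 5, so it cannot be 2-colored; at least 3 colors are needed.
So 2 colors are not enough.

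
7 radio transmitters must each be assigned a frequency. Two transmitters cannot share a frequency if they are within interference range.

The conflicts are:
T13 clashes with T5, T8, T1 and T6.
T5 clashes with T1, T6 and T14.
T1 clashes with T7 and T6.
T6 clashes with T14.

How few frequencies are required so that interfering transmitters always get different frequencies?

T13, T5, T1, T6 are mutually in conflict, so at least 4 frequencies are needed.
4 frequencies suffice: T13=2, T5=1, T8=1, T1=3, T7=1, T6=4, T14=2. Every pair that conflicts lands in different frequencies.

4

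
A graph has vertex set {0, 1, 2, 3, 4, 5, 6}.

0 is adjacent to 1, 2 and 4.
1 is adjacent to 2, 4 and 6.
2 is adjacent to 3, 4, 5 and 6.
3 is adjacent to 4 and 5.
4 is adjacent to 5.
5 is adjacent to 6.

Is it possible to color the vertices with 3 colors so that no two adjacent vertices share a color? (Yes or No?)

No

0, 1, 2, 4 form a clique, so at least 4 colors are needed.
So 3 colors are not enough.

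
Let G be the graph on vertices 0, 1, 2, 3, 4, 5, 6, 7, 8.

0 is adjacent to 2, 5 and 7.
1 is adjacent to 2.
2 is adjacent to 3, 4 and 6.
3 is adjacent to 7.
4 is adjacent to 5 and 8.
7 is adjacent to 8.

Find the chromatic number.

The cycle 2-3-7-8-4-2 has odd length 5, so it cannot be 2-colored; at least 3 colors are needed.
3 colors suffice: color a → {2, 5, 7}; color b → {0, 1, 3, 4, 6}; color c → {8}. No two adjacent vertices share a color.

3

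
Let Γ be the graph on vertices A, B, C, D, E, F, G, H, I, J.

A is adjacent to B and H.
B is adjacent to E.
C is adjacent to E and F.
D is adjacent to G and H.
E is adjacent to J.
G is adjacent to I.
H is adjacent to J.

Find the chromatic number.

The cycle E-J-H-A-B-E has odd length 5, so it cannot be 2-colored; at least 3 colors are needed.
3 colors suffice: A=3, B=2, C=2, D=2, E=1, F=1, G=1, H=1, I=2, J=2. Every edge joins two different colors.

3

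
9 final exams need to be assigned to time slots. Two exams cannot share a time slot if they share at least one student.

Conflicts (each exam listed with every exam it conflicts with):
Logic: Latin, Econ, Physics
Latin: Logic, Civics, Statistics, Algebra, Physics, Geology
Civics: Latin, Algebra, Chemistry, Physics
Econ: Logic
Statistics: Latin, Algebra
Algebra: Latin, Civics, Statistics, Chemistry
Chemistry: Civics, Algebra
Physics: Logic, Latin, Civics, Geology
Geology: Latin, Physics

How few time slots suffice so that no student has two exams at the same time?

3

Latin, Civics, Algebra pairwise conflict, so at least 3 time slots are needed.
Using 3 time slots: Logic=2, Latin=1, Civics=2, Econ=1, Statistics=2, Algebra=3, Chemistry=1, Physics=3, Geology=2. Each listed conflict is separated.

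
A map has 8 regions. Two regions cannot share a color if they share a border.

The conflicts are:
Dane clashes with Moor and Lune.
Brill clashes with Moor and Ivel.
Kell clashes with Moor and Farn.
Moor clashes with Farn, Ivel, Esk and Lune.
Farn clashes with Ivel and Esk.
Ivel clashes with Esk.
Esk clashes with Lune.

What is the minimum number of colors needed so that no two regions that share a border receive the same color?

4

Moor, Farn, Ivel, Esk are mutually in conflict, so at least 4 colors are needed.
4 colors suffice: Dane=2, Brill=2, Kell=2, Moor=1, Farn=4, Ivel=3, Esk=2, Lune=3. Each listed conflict is separated.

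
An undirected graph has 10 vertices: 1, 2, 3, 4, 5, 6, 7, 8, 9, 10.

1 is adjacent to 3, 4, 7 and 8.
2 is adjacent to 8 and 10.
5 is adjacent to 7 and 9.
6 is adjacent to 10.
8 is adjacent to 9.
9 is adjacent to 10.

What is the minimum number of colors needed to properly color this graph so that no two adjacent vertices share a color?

The cycle 7-5-9-8-1-7 has odd length 5, so it cannot be 2-colored; at least 3 colors are needed.
3 colors suffice: color red → {1, 5, 10}; color blue → {3, 4, 6, 7, 8}; color green → {2, 9}. Each edge has distinct colors on its endpoints.

3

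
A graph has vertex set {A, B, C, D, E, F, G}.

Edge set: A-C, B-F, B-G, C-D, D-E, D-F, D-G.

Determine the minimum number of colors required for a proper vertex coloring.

B and F are adjacent, so at least 2 colors are needed.
A valid assignment using 2 colors: A=1, B=1, C=2, D=1, E=2, F=2, G=2. No two adjacent vertices share a color.

2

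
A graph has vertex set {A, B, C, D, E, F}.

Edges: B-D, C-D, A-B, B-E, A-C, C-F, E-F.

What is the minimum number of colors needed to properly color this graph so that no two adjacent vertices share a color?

The cycle E-B-A-C-F-E has odd length 5, so it cannot be 2-colored; at least 3 colors are needed.
3 colors suffice: color red → {B, C}; color blue → {A, D, E}; color green → {F}. Every edge joins two different colors.

3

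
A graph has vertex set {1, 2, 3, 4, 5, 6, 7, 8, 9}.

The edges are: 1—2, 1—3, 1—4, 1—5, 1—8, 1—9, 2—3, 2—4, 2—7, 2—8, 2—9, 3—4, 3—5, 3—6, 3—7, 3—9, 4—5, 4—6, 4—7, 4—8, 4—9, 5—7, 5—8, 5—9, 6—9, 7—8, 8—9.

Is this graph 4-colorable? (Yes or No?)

1, 3, 4, 5, 9 are mutually adjacent (a clique of size 5), so at least 5 colors are needed.
So 4 colors are not enough.

No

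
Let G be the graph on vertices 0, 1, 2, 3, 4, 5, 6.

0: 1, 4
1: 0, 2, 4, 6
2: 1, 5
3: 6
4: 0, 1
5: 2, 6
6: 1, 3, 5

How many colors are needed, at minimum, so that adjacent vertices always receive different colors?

0, 1, 4 are mutually adjacent, so at least 3 colors are needed.
A valid assignment using 3 colors: 0=c, 1=a, 2=b, 3=a, 4=b, 5=a, 6=b. No two adjacent vertices share a color.

3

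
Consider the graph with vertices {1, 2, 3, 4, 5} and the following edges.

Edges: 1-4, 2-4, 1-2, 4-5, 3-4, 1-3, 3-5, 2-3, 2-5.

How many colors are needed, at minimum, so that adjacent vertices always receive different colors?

4

2, 3, 4, 5 are mutually adjacent (a clique of size 4), so at least 4 colors are needed.
4 colors suffice: color a → {4}; color b → {2}; color c → {3}; color d → {1, 5}. Every edge joins two different colors.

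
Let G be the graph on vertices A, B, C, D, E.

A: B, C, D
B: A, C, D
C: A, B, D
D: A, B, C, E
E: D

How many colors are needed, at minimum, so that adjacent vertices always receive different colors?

A, B, C, D are mutually adjacent (a clique of size 4), so at least 4 colors are needed.
4 colors suffice: color 1 → {D}; color 2 → {A, E}; color 3 → {B}; color 4 → {C}. Every edge joins two different colors.

4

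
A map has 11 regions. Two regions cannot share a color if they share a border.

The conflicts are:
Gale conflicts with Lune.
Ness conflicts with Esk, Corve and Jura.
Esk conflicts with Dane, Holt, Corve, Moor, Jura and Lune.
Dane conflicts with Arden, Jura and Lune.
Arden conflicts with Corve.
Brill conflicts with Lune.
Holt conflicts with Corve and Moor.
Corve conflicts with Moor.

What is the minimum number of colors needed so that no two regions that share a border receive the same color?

Esk, Holt, Corve, Moor pairwise conflict, so at least 4 colors are needed.
4 colors suffice: color 1 → {Gale, Esk, Arden, Brill}; color 2 → {Corve, Jura, Lune}; color 3 → {Ness, Dane, Holt}; color 4 → {Moor}. No two conflicting regions share a color.

4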